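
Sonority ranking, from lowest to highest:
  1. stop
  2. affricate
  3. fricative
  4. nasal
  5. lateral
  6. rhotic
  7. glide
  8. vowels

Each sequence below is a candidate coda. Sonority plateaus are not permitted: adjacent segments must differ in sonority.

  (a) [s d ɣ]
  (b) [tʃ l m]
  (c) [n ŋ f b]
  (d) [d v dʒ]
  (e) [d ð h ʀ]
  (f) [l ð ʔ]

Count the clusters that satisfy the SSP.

1

(a) 3-1-3 → violates
(b) 2-5-4 → violates
(c) 4-4-3-1 → violates
(d) 1-3-2 → violates
(e) 1-3-3-6 → violates
(f) 5-3-1 → obeys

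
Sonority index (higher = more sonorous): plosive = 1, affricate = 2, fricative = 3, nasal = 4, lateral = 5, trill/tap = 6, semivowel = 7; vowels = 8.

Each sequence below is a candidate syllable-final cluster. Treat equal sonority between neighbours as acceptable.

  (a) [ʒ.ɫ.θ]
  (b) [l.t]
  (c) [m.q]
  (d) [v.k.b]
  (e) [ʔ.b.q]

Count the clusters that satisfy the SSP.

(a) sonority 3-5-3: ill-formed.
(b) sonority 5-1: well-formed.
(c) sonority 4-1: well-formed.
(d) sonority 3-1-1: well-formed.
(e) sonority 1-1-1: well-formed.

4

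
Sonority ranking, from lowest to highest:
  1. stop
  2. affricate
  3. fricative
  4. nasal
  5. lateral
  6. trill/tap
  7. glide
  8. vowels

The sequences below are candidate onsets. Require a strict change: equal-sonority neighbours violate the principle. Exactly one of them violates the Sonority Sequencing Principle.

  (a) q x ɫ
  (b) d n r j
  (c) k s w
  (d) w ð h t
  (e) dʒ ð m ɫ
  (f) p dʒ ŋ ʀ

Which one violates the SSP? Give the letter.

d

(a) q x ɫ: profile 1-3-5 — obeys.
(b) d n r j: profile 1-4-6-7 — obeys.
(c) k s w: profile 1-3-7 — obeys.
(d) w ð h t: profile 7-3-3-1 — violates.
(e) dʒ ð m ɫ: profile 2-3-4-5 — obeys.
(f) p dʒ ŋ ʀ: profile 1-2-4-6 — obeys.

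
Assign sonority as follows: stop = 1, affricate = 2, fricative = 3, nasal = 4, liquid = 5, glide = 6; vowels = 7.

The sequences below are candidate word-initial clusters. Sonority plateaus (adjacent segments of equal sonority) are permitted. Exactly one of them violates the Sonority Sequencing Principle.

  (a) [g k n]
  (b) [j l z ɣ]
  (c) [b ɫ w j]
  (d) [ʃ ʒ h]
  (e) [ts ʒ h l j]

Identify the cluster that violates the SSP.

(a) 1-1-4 → obeys
(b) 6-5-3-3 → violates
(c) 1-5-6-6 → obeys
(d) 3-3-3 → obeys
(e) 2-3-3-5-6 → obeys

b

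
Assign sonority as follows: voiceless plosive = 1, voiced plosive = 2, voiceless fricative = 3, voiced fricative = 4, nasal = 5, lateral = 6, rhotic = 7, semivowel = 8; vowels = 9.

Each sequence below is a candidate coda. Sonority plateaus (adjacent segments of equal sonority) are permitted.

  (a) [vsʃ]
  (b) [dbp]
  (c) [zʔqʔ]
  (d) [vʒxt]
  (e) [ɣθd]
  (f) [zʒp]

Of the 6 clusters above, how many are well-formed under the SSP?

(a) [vsʃ]: profile 4-3-3 — obeys.
(b) [dbp]: profile 2-2-1 — obeys.
(c) [zʔqʔ]: profile 4-1-1-1 — obeys.
(d) [vʒxt]: profile 4-4-3-1 — obeys.
(e) [ɣθd]: profile 4-3-2 — obeys.
(f) [zʒp]: profile 4-4-1 — obeys.

6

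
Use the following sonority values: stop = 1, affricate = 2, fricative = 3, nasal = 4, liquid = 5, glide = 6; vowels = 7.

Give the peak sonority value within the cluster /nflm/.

5

/n/ is a nasal (sonority 4).
/f/ is a fricative (sonority 3).
/l/ is a liquid (sonority 5).
/m/ is a nasal (sonority 4).
The maximum is 5.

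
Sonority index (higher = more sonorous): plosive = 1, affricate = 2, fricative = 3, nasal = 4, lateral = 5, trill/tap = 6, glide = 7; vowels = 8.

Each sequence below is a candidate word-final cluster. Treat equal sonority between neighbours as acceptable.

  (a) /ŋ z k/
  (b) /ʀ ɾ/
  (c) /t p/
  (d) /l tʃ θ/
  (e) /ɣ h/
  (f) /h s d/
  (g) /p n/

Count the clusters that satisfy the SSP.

5

(a) /ŋ z k/: profile 4-3-1 — obeys.
(b) /ʀ ɾ/: profile 6-6 — obeys.
(c) /t p/: profile 1-1 — obeys.
(d) /l tʃ θ/: profile 5-2-3 — violates.
(e) /ɣ h/: profile 3-3 — obeys.
(f) /h s d/: profile 3-3-1 — obeys.
(g) /p n/: profile 1-4 — violates.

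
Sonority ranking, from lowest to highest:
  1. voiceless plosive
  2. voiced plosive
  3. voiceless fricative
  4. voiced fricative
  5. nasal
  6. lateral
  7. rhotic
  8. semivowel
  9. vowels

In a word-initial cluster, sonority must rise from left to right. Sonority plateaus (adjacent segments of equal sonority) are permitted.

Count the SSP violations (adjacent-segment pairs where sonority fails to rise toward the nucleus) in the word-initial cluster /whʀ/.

/w/ is a semivowel (sonority 8).
/h/ is a voiceless fricative (sonority 3).
/ʀ/ is a rhotic (sonority 7).
/w/→/h/: 8→3 (does not rise) — violation.
/h/→/ʀ/: 3→7 (rises) — ok.

1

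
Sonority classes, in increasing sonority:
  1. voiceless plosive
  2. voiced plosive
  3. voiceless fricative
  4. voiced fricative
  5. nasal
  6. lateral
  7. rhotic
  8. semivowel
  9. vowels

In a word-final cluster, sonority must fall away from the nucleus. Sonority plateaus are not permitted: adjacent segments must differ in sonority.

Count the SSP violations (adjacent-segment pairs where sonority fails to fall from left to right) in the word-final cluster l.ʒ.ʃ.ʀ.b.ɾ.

2

/l/ — lateral, sonority 6.
/ʒ/ — voiced fricative, sonority 4.
/ʃ/ — voiceless fricative, sonority 3.
/ʀ/ — rhotic, sonority 7.
/b/ — voiced plosive, sonority 2.
/ɾ/ — rhotic, sonority 7.
/l/→/ʒ/: 6→4 (falls) — ok.
/ʒ/→/ʃ/: 4→3 (falls) — ok.
/ʃ/→/ʀ/: 3→7 (does not fall) — violation.
/ʀ/→/b/: 7→2 (falls) — ok.
/b/→/ɾ/: 2→7 (does not fall) — violation.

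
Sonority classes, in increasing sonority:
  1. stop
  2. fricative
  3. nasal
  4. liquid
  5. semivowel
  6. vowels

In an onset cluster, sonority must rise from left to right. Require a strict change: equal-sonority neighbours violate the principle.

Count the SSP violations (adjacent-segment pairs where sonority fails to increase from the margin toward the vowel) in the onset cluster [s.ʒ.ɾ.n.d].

/s/ is a fricative (sonority 2).
/ʒ/ is a fricative (sonority 2).
/ɾ/ is a liquid (sonority 4).
/n/ is a nasal (sonority 3).
/d/ is a stop (sonority 1).
/s/→/ʒ/: 2→2 (plateau) — violation.
/ʒ/→/ɾ/: 2→4 (rises) — ok.
/ɾ/→/n/: 4→3 (does not rise) — violation.
/n/→/d/: 3→1 (does not rise) — violation.

3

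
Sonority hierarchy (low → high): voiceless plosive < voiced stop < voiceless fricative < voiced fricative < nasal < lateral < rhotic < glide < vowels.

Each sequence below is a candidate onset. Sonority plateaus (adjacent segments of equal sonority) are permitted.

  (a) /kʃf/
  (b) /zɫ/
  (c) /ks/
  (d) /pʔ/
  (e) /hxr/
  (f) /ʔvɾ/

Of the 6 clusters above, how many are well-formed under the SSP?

6

(a) sonority 1-3-3: well-formed.
(b) sonority 4-6: well-formed.
(c) sonority 1-3: well-formed.
(d) sonority 1-1: well-formed.
(e) sonority 3-3-7: well-formed.
(f) sonority 1-4-7: well-formed.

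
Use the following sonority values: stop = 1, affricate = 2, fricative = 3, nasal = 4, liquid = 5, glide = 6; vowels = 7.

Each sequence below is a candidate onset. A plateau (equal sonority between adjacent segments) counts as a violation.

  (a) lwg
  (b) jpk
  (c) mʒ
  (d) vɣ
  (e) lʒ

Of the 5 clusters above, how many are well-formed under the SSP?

(a) 5-6-1 → violates
(b) 6-1-1 → violates
(c) 4-3 → violates
(d) 3-3 → violates
(e) 5-3 → violates

0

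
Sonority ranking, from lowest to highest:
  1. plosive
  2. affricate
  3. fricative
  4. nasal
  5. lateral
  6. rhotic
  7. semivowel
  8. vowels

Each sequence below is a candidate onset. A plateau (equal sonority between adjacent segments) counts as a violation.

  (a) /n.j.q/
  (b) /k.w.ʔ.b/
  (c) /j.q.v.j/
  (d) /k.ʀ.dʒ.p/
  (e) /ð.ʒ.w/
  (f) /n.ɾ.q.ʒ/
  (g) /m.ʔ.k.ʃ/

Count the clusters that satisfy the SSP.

0

(a) 4-7-1 → violates
(b) 1-7-1-1 → violates
(c) 7-1-3-7 → violates
(d) 1-6-2-1 → violates
(e) 3-3-7 → violates
(f) 4-6-1-3 → violates
(g) 4-1-1-3 → violates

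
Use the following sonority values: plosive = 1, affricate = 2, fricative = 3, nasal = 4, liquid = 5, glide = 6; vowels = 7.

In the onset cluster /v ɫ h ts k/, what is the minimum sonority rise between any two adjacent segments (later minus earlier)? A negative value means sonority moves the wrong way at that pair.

-2

/v/: fricative = 3.
/ɫ/: liquid = 5.
/h/: fricative = 3.
/ts/: affricate = 2.
/k/: plosive = 1.
/v/→/ɫ/: change +2.
/ɫ/→/h/: change -2.
/h/→/ts/: change -1.
/ts/→/k/: change -1.
Minimum = -2.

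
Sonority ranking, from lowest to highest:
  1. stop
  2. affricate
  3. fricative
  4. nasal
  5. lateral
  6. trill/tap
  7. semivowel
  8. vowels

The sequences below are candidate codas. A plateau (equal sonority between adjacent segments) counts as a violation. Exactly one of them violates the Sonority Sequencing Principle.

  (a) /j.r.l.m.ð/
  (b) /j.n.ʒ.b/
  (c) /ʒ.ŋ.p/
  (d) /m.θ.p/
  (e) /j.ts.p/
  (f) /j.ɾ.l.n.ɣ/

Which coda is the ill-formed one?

c

(a) /j.r.l.m.ð/: profile 7-6-5-4-3 — obeys.
(b) /j.n.ʒ.b/: profile 7-4-3-1 — obeys.
(c) /ʒ.ŋ.p/: profile 3-4-1 — violates.
(d) /m.θ.p/: profile 4-3-1 — obeys.
(e) /j.ts.p/: profile 7-2-1 — obeys.
(f) /j.ɾ.l.n.ɣ/: profile 7-6-5-4-3 — obeys.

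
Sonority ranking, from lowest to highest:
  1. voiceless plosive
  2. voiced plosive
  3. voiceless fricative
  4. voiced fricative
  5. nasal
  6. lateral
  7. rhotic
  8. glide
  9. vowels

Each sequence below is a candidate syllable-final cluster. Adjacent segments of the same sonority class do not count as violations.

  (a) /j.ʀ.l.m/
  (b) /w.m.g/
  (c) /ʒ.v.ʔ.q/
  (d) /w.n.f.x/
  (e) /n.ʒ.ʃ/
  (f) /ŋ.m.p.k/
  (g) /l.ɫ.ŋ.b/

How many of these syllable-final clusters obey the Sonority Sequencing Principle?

(a) sonority 8-7-6-5: well-formed.
(b) sonority 8-5-2: well-formed.
(c) sonority 4-4-1-1: well-formed.
(d) sonority 8-5-3-3: well-formed.
(e) sonority 5-4-3: well-formed.
(f) sonority 5-5-1-1: well-formed.
(g) sonority 6-6-5-2: well-formed.

7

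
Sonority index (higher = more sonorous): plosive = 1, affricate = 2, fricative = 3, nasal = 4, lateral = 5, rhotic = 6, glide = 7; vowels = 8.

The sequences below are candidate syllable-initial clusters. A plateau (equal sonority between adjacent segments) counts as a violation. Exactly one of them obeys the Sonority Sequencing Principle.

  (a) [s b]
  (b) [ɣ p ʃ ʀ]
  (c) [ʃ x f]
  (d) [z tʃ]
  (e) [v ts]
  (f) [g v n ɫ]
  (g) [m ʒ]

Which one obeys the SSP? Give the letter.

f

(a) [s b]: profile 3-1 — violates.
(b) [ɣ p ʃ ʀ]: profile 3-1-3-6 — violates.
(c) [ʃ x f]: profile 3-3-3 — violates.
(d) [z tʃ]: profile 3-2 — violates.
(e) [v ts]: profile 3-2 — violates.
(f) [g v n ɫ]: profile 1-3-4-5 — obeys.
(g) [m ʒ]: profile 4-3 — violates.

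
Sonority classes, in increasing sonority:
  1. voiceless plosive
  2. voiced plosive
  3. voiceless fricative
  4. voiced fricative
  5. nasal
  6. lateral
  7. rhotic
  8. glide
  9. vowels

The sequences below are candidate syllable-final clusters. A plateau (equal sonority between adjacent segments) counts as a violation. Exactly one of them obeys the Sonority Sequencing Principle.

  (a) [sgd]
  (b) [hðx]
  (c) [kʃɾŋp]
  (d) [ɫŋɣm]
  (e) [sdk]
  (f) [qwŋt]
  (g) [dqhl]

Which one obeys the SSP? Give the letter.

e

(a) 3-2-2 → violates
(b) 3-4-3 → violates
(c) 1-3-7-5-1 → violates
(d) 6-5-4-5 → violates
(e) 3-2-1 → obeys
(f) 1-8-5-1 → violates
(g) 2-1-3-6 → violates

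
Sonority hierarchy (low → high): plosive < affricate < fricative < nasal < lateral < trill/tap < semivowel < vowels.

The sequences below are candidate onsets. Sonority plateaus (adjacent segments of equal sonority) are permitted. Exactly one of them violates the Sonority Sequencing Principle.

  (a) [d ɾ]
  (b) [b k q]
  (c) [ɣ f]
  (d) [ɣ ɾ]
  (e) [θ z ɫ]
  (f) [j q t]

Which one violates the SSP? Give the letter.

f

(a) sonority 1-6: well-formed.
(b) sonority 1-1-1: well-formed.
(c) sonority 3-3: well-formed.
(d) sonority 3-6: well-formed.
(e) sonority 3-3-5: well-formed.
(f) sonority 7-1-1: ill-formed.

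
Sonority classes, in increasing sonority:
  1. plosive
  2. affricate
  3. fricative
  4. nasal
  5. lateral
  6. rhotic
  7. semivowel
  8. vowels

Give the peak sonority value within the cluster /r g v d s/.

6

/r/ is a rhotic (sonority 6).
/g/ is a plosive (sonority 1).
/v/ is a fricative (sonority 3).
/d/ is a plosive (sonority 1).
/s/ is a fricative (sonority 3).
The maximum is 6.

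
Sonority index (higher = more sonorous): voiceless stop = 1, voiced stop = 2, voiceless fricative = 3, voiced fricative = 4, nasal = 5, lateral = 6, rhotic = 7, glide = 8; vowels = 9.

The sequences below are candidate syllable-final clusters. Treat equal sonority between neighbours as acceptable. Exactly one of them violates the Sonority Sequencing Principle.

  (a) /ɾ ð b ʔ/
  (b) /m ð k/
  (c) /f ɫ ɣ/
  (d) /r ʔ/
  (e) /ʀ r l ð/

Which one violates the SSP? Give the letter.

c

(a) sonority 7-4-2-1: well-formed.
(b) sonority 5-4-1: well-formed.
(c) sonority 3-6-4: ill-formed.
(d) sonority 7-1: well-formed.
(e) sonority 7-7-6-4: well-formed.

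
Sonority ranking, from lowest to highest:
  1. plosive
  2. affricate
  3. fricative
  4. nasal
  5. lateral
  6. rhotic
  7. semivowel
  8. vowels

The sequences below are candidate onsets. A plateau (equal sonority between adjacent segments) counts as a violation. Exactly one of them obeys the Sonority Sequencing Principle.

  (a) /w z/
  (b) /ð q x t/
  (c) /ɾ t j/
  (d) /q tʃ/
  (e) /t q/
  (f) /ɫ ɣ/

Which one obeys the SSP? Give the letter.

(a) sonority 7-3: ill-formed.
(b) sonority 3-1-3-1: ill-formed.
(c) sonority 6-1-7: ill-formed.
(d) sonority 1-2: well-formed.
(e) sonority 1-1: ill-formed.
(f) sonority 5-3: ill-formed.

d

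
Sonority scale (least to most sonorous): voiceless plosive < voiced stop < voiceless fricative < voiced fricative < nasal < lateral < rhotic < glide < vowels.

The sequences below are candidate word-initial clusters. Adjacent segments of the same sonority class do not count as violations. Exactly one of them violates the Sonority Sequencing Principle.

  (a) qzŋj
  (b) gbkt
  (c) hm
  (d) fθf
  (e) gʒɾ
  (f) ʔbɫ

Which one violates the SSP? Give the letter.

b

(a) 1-4-5-8 → obeys
(b) 2-2-1-1 → violates
(c) 3-5 → obeys
(d) 3-3-3 → obeys
(e) 2-4-7 → obeys
(f) 1-2-6 → obeys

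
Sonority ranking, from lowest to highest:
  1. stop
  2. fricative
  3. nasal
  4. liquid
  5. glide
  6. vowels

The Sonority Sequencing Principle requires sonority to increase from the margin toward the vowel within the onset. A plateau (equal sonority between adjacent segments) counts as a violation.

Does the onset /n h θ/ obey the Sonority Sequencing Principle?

/n/ is a nasal (sonority 3).
/h/ is a fricative (sonority 2).
/θ/ is a fricative (sonority 2).
The profile is 3-2-2. Between /n/ (3) and /h/ (2) sonority does not rise, so the cluster violates the SSP.

no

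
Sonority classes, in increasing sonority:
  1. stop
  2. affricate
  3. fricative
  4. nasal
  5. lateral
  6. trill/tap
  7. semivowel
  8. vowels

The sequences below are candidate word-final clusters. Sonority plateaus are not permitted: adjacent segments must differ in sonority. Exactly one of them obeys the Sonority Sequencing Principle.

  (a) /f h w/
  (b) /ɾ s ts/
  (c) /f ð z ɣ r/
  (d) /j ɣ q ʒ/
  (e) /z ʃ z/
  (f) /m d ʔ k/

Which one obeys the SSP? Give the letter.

b

(a) 3-3-7 → violates
(b) 6-3-2 → obeys
(c) 3-3-3-3-6 → violates
(d) 7-3-1-3 → violates
(e) 3-3-3 → violates
(f) 4-1-1-1 → violates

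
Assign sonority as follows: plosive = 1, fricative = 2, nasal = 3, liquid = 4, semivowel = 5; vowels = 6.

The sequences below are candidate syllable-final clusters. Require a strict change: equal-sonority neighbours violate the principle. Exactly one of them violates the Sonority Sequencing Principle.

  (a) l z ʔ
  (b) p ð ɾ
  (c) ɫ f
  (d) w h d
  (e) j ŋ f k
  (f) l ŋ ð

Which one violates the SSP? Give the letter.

(a) 4-2-1 → obeys
(b) 1-2-4 → violates
(c) 4-2 → obeys
(d) 5-2-1 → obeys
(e) 5-3-2-1 → obeys
(f) 4-3-2 → obeys

b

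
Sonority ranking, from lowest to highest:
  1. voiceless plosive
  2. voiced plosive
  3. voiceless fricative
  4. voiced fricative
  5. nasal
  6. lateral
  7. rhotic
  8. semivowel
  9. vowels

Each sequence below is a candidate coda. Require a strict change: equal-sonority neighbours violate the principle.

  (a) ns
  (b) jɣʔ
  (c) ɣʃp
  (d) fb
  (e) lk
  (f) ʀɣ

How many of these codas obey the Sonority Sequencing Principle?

6

(a) sonority 5-3: well-formed.
(b) sonority 8-4-1: well-formed.
(c) sonority 4-3-1: well-formed.
(d) sonority 3-2: well-formed.
(e) sonority 6-1: well-formed.
(f) sonority 7-4: well-formed.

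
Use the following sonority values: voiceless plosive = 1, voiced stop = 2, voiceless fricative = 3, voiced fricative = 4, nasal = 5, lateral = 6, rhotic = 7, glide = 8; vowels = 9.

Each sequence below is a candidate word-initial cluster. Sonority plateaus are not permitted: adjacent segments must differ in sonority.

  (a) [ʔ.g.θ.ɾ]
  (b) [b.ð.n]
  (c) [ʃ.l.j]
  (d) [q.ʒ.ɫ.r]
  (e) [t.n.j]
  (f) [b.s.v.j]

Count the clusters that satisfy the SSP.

(a) [ʔ.g.θ.ɾ]: profile 1-2-3-7 — obeys.
(b) [b.ð.n]: profile 2-4-5 — obeys.
(c) [ʃ.l.j]: profile 3-6-8 — obeys.
(d) [q.ʒ.ɫ.r]: profile 1-4-6-7 — obeys.
(e) [t.n.j]: profile 1-5-8 — obeys.
(f) [b.s.v.j]: profile 2-3-4-8 — obeys.

6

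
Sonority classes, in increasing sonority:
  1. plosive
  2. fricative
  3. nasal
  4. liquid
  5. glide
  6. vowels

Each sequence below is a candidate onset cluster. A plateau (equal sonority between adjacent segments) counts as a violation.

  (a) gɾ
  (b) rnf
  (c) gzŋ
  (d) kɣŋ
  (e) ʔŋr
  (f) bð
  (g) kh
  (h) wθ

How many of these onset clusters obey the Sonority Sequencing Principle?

6

(a) 1-4 → obeys
(b) 4-3-2 → violates
(c) 1-2-3 → obeys
(d) 1-2-3 → obeys
(e) 1-3-4 → obeys
(f) 1-2 → obeys
(g) 1-2 → obeys
(h) 5-2 → violates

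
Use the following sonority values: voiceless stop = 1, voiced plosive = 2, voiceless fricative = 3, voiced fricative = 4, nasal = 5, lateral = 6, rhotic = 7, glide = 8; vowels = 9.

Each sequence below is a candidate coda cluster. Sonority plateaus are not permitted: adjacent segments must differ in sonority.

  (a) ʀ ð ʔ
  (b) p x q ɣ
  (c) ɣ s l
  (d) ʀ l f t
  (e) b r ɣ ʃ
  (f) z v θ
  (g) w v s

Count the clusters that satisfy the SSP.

(a) 7-4-1 → obeys
(b) 1-3-1-4 → violates
(c) 4-3-6 → violates
(d) 7-6-3-1 → obeys
(e) 2-7-4-3 → violates
(f) 4-4-3 → violates
(g) 8-4-3 → obeys

3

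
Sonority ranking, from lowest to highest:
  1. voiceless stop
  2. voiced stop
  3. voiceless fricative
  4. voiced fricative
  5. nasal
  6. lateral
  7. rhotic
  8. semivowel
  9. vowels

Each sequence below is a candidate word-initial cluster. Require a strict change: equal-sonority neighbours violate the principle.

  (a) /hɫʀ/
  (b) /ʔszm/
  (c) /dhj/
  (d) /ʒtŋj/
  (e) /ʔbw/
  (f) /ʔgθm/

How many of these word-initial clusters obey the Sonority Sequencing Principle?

(a) sonority 3-6-7: well-formed.
(b) sonority 1-3-4-5: well-formed.
(c) sonority 2-3-8: well-formed.
(d) sonority 4-1-5-8: ill-formed.
(e) sonority 1-2-8: well-formed.
(f) sonority 1-2-3-5: well-formed.

5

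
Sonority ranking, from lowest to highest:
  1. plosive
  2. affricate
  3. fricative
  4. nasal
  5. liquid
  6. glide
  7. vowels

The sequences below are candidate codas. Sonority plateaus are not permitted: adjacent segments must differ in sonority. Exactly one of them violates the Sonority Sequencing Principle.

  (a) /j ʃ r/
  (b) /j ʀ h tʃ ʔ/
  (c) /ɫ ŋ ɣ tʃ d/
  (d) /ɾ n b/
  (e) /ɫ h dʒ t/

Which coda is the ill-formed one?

a

(a) sonority 6-3-5: ill-formed.
(b) sonority 6-5-3-2-1: well-formed.
(c) sonority 5-4-3-2-1: well-formed.
(d) sonority 5-4-1: well-formed.
(e) sonority 5-3-2-1: well-formed.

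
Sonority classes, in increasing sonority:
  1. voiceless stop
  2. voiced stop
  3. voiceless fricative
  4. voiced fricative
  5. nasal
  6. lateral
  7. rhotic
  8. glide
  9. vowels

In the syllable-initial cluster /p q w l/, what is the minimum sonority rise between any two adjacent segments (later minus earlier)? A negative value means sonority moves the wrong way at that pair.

-2

/p/: voiceless stop = 1.
/q/: voiceless stop = 1.
/w/: glide = 8.
/l/: lateral = 6.
/p/→/q/: change +0.
/q/→/w/: change +7.
/w/→/l/: change -2.
Minimum = -2.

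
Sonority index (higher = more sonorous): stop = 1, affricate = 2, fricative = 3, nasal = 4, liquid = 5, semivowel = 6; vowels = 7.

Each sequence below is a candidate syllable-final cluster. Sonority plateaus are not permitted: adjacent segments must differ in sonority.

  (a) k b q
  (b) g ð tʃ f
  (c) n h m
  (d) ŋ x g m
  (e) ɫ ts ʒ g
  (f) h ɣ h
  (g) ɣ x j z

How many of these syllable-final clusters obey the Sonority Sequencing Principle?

(a) sonority 1-1-1: ill-formed.
(b) sonority 1-3-2-3: ill-formed.
(c) sonority 4-3-4: ill-formed.
(d) sonority 4-3-1-4: ill-formed.
(e) sonority 5-2-3-1: ill-formed.
(f) sonority 3-3-3: ill-formed.
(g) sonority 3-3-6-3: ill-formed.

0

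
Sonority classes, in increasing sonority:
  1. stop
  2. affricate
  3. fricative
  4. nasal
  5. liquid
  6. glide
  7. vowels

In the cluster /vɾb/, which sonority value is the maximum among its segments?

/v/: fricative = 3.
/ɾ/: liquid = 5.
/b/: stop = 1.
The maximum is 5.

5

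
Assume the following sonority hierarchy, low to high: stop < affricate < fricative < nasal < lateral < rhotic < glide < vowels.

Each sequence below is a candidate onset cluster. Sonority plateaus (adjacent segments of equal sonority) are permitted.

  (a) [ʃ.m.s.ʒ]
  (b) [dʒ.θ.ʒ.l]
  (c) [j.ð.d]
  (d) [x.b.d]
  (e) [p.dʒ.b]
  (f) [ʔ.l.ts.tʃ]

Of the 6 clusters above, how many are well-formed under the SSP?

(a) [ʃ.m.s.ʒ]: profile 3-4-3-3 — violates.
(b) [dʒ.θ.ʒ.l]: profile 2-3-3-5 — obeys.
(c) [j.ð.d]: profile 7-3-1 — violates.
(d) [x.b.d]: profile 3-1-1 — violates.
(e) [p.dʒ.b]: profile 1-2-1 — violates.
(f) [ʔ.l.ts.tʃ]: profile 1-5-2-2 — violates.

1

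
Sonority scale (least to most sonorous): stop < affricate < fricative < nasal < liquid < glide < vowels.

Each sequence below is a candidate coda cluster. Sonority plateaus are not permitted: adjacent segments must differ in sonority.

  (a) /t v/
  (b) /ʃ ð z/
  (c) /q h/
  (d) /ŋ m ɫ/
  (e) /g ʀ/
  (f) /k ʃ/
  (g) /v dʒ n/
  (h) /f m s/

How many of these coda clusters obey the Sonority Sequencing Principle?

0

(a) sonority 1-3: ill-formed.
(b) sonority 3-3-3: ill-formed.
(c) sonority 1-3: ill-formed.
(d) sonority 4-4-5: ill-formed.
(e) sonority 1-5: ill-formed.
(f) sonority 1-3: ill-formed.
(g) sonority 3-2-4: ill-formed.
(h) sonority 3-4-3: ill-formed.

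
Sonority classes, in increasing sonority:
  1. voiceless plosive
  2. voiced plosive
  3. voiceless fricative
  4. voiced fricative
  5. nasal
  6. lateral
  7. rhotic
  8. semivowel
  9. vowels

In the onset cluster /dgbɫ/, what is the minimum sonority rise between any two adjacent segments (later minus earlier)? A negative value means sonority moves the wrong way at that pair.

0

/d/ — voiced plosive, sonority 2.
/g/ — voiced plosive, sonority 2.
/b/ — voiced plosive, sonority 2.
/ɫ/ — lateral, sonority 6.
/d/→/g/: change +0.
/g/→/b/: change +0.
/b/→/ɫ/: change +4.
Minimum = 0.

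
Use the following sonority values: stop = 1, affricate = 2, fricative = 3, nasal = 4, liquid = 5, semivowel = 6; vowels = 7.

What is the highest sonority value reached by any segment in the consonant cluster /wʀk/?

6

/w/ is a semivowel (sonority 6).
/ʀ/ is a liquid (sonority 5).
/k/ is a stop (sonority 1).
The maximum is 6.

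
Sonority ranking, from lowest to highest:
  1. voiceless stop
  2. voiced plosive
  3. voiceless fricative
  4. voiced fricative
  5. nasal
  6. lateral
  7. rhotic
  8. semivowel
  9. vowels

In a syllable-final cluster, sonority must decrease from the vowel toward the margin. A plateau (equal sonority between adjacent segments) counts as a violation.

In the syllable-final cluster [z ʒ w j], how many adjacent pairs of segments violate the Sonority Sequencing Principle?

/z/ — voiced fricative, sonority 4.
/ʒ/ — voiced fricative, sonority 4.
/w/ — semivowel, sonority 8.
/j/ — semivowel, sonority 8.
/z/→/ʒ/: 4→4 (plateau) — violation.
/ʒ/→/w/: 4→8 (does not fall) — violation.
/w/→/j/: 8→8 (plateau) — violation.

3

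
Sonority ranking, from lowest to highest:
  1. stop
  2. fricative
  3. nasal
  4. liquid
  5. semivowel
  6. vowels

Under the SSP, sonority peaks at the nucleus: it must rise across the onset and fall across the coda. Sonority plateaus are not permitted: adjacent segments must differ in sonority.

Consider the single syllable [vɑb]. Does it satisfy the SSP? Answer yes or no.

Onset: /v/ is a fricative (sonority 2); then the nucleus /ɑ/ (sonority 6).
Onset profile 2-6 — rises to the nucleus.
Coda: /b/ is a stop (sonority 1).
Coda profile 6-1 — falls from the nucleus.

yes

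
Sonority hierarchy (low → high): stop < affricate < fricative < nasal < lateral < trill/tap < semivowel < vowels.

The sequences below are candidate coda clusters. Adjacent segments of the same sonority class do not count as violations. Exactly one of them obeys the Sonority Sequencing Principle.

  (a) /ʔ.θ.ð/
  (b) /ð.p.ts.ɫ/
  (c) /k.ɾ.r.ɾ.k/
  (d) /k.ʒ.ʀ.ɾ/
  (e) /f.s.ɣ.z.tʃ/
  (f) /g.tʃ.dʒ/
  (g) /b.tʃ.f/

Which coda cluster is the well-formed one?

e

(a) 1-3-3 → violates
(b) 3-1-2-5 → violates
(c) 1-6-6-6-1 → violates
(d) 1-3-6-6 → violates
(e) 3-3-3-3-2 → obeys
(f) 1-2-2 → violates
(g) 1-2-3 → violates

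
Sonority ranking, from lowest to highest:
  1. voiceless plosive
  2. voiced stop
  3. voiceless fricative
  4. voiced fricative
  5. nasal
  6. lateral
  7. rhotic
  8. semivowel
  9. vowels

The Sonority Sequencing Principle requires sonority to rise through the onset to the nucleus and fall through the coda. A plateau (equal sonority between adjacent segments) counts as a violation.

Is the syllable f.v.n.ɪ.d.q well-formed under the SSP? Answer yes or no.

Onset: /f/ is a voiceless fricative (sonority 3), /v/ is a voiced fricative (sonority 4), /n/ is a nasal (sonority 5); then the nucleus /ɪ/ (sonority 9).
Onset profile 3-4-5-9 — rises to the nucleus.
Coda: /d/ is a voiced stop (sonority 2), /q/ is a voiceless plosive (sonority 1).
Coda profile 9-2-1 — falls from the nucleus.

yes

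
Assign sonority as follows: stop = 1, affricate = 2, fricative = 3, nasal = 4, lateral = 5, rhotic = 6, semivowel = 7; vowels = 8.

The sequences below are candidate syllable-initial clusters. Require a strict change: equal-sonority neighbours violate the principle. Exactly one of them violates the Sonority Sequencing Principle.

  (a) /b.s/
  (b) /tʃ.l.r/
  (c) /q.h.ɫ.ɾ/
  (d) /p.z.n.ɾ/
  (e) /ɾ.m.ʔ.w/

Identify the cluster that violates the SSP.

(a) sonority 1-3: well-formed.
(b) sonority 2-5-6: well-formed.
(c) sonority 1-3-5-6: well-formed.
(d) sonority 1-3-4-6: well-formed.
(e) sonority 6-4-1-7: ill-formed.

e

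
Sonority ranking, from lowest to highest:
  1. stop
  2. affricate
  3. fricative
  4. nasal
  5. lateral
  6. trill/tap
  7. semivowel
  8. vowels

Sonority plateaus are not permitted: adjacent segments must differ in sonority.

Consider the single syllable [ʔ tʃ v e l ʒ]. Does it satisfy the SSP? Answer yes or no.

Onset: /ʔ/ is a stop (sonority 1), /tʃ/ is an affricate (sonority 2), /v/ is a fricative (sonority 3); then the nucleus /e/ (sonority 8).
Onset profile 1-2-3-8 — rises to the nucleus.
Coda: /l/ is a lateral (sonority 5), /ʒ/ is a fricative (sonority 3).
Coda profile 8-5-3 — falls from the nucleus.

yes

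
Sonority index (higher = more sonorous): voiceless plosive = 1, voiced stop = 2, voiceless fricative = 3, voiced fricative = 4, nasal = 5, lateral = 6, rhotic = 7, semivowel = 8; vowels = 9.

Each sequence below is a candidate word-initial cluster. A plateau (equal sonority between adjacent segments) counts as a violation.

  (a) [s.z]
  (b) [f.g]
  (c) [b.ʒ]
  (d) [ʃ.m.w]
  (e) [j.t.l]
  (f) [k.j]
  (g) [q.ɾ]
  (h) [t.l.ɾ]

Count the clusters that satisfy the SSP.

(a) 3-4 → obeys
(b) 3-2 → violates
(c) 2-4 → obeys
(d) 3-5-8 → obeys
(e) 8-1-6 → violates
(f) 1-8 → obeys
(g) 1-7 → obeys
(h) 1-6-7 → obeys

6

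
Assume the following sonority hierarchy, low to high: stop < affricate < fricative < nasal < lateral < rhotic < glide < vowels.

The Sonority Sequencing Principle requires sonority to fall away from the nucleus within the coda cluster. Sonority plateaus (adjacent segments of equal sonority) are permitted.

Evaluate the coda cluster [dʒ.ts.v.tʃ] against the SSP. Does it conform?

no

/dʒ/ is an affricate (sonority 2).
/ts/ is an affricate (sonority 2).
/v/ is a fricative (sonority 3).
/tʃ/ is an affricate (sonority 2).
The profile is 2-2-3-2. Between /ts/ (2) and /v/ (3) sonority does not fall, so the cluster violates the SSP.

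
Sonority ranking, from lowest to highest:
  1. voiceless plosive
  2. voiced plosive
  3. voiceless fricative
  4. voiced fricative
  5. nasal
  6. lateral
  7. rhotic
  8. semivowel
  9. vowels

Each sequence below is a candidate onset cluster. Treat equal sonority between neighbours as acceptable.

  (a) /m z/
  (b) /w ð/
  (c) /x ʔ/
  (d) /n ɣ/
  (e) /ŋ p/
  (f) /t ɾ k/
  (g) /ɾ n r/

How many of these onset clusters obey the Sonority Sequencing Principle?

0

(a) 5-4 → violates
(b) 8-4 → violates
(c) 3-1 → violates
(d) 5-4 → violates
(e) 5-1 → violates
(f) 1-7-1 → violates
(g) 7-5-7 → violates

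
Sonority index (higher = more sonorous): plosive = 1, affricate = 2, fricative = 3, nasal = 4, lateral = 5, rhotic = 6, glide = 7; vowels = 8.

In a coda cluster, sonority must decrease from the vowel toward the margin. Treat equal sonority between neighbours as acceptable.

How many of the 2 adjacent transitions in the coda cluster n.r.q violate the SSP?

/n/: nasal = 4.
/r/: rhotic = 6.
/q/: plosive = 1.
/n/→/r/: 4→6 (does not fall) — violation.
/r/→/q/: 6→1 (falls) — ok.

1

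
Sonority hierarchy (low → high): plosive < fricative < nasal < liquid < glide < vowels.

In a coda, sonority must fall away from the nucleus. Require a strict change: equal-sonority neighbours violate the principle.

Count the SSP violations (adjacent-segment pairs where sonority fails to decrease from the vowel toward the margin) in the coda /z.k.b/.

/z/ is a fricative (sonority 2).
/k/ is a plosive (sonority 1).
/b/ is a plosive (sonority 1).
/z/→/k/: 2→1 (falls) — ok.
/k/→/b/: 1→1 (plateau) — violation.

1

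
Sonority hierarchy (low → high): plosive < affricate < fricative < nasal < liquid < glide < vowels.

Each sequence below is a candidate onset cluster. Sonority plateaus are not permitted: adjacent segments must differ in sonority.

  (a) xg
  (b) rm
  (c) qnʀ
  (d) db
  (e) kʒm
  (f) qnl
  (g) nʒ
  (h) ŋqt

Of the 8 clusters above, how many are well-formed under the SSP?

3

(a) xg: profile 3-1 — violates.
(b) rm: profile 5-4 — violates.
(c) qnʀ: profile 1-4-5 — obeys.
(d) db: profile 1-1 — violates.
(e) kʒm: profile 1-3-4 — obeys.
(f) qnl: profile 1-4-5 — obeys.
(g) nʒ: profile 4-3 — violates.
(h) ŋqt: profile 4-1-1 — violates.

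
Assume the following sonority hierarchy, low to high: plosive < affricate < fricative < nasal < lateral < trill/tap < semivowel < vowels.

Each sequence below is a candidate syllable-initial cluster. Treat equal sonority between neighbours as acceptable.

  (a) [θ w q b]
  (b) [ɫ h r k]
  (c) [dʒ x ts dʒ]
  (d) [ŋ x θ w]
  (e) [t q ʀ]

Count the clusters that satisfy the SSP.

(a) 3-7-1-1 → violates
(b) 5-3-6-1 → violates
(c) 2-3-2-2 → violates
(d) 4-3-3-7 → violates
(e) 1-1-6 → obeys

1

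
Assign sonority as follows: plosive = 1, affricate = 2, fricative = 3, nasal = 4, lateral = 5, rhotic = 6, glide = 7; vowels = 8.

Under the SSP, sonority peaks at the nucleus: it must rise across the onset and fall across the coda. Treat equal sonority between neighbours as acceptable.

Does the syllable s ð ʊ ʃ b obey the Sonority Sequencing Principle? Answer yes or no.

yes

Onset: /s/ is a fricative (sonority 3), /ð/ is a fricative (sonority 3); then the nucleus /ʊ/ (sonority 8).
Onset profile 3-3-8 — rises to the nucleus.
Coda: /ʃ/ is a fricative (sonority 3), /b/ is a plosive (sonority 1).
Coda profile 8-3-1 — falls from the nucleus.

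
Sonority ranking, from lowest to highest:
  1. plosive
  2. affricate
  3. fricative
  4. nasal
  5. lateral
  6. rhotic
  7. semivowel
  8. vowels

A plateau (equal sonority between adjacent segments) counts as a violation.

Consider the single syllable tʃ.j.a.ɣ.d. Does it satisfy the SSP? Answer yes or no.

yes

Onset: /tʃ/ is an affricate (sonority 2), /j/ is a semivowel (sonority 7); then the nucleus /a/ (sonority 8).
Onset profile 2-7-8 — rises to the nucleus.
Coda: /ɣ/ is a fricative (sonority 3), /d/ is a plosive (sonority 1).
Coda profile 8-3-1 — falls from the nucleus.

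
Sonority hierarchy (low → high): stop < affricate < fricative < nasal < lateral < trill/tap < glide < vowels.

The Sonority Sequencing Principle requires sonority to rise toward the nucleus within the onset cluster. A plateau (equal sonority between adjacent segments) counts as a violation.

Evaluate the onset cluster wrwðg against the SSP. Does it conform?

/w/ — glide, sonority 7.
/r/ — trill/tap, sonority 6.
/w/ — glide, sonority 7.
/ð/ — fricative, sonority 3.
/g/ — stop, sonority 1.
The profile is 7-6-7-3-1. Between /w/ (7) and /r/ (6) sonority does not rise, so the cluster violates the SSP.

no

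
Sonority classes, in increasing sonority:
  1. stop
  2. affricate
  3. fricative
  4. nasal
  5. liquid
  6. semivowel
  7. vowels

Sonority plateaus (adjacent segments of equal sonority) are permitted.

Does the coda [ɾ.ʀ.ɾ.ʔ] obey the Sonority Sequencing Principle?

/ɾ/ — liquid, sonority 5.
/ʀ/ — liquid, sonority 5.
/ɾ/ — liquid, sonority 5.
/ʔ/ — stop, sonority 1.
The profile 5-5-5-1 is non-increasing (plateaus allowed), so the coda satisfies the SSP.

yes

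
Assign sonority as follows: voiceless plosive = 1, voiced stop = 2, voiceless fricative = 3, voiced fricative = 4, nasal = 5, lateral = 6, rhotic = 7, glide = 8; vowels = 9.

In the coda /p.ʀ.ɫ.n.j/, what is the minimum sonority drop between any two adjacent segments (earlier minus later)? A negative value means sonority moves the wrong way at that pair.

/p/: voiceless plosive = 1.
/ʀ/: rhotic = 7.
/ɫ/: lateral = 6.
/n/: nasal = 5.
/j/: glide = 8.
/p/→/ʀ/: change -6.
/ʀ/→/ɫ/: change +1.
/ɫ/→/n/: change +1.
/n/→/j/: change -3.
Minimum = -6.

-6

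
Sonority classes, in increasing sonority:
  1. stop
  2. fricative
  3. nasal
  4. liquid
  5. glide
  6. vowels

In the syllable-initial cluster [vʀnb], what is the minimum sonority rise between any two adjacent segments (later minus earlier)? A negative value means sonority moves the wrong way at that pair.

-2

/v/ — fricative, sonority 2.
/ʀ/ — liquid, sonority 4.
/n/ — nasal, sonority 3.
/b/ — stop, sonority 1.
/v/→/ʀ/: change +2.
/ʀ/→/n/: change -1.
/n/→/b/: change -2.
Minimum = -2.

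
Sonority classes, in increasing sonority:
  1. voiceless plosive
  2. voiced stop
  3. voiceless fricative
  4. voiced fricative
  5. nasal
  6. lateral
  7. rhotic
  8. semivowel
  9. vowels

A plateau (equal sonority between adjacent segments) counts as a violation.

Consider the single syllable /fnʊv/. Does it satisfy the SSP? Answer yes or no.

Onset: /f/ is a voiceless fricative (sonority 3), /n/ is a nasal (sonority 5); then the nucleus /ʊ/ (sonority 9).
Onset profile 3-5-9 — rises to the nucleus.
Coda: /v/ is a voiced fricative (sonority 4).
Coda profile 9-4 — falls from the nucleus.

yes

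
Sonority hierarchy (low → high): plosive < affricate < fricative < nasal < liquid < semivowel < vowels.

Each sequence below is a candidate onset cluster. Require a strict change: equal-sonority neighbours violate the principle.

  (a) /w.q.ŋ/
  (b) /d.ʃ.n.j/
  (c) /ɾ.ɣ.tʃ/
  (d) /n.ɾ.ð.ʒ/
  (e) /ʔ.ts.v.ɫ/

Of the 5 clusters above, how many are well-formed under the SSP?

(a) 6-1-4 → violates
(b) 1-3-4-6 → obeys
(c) 5-3-2 → violates
(d) 4-5-3-3 → violates
(e) 1-2-3-5 → obeys

2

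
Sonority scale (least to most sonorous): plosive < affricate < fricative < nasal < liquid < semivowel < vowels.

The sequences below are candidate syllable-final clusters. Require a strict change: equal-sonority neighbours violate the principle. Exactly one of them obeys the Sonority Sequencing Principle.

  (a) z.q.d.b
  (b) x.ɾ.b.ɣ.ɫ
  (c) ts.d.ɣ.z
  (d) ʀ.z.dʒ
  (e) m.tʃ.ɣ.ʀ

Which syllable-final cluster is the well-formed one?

(a) z.q.d.b: profile 3-1-1-1 — violates.
(b) x.ɾ.b.ɣ.ɫ: profile 3-5-1-3-5 — violates.
(c) ts.d.ɣ.z: profile 2-1-3-3 — violates.
(d) ʀ.z.dʒ: profile 5-3-2 — obeys.
(e) m.tʃ.ɣ.ʀ: profile 4-2-3-5 — violates.

d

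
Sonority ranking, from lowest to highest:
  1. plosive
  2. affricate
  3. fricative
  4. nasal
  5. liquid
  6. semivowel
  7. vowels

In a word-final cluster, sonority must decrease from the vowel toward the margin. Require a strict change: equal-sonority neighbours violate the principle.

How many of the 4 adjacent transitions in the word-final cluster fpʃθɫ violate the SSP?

/f/ — fricative, sonority 3.
/p/ — plosive, sonority 1.
/ʃ/ — fricative, sonority 3.
/θ/ — fricative, sonority 3.
/ɫ/ — liquid, sonority 5.
/f/→/p/: 3→1 (falls) — ok.
/p/→/ʃ/: 1→3 (does not fall) — violation.
/ʃ/→/θ/: 3→3 (plateau) — violation.
/θ/→/ɫ/: 3→5 (does not fall) — violation.

3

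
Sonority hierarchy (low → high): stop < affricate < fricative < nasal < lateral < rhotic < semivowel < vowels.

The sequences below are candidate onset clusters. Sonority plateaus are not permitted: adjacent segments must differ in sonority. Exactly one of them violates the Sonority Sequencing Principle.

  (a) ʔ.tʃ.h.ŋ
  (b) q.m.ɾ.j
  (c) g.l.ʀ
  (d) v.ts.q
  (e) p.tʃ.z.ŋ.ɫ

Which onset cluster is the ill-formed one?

(a) sonority 1-2-3-4: well-formed.
(b) sonority 1-4-6-7: well-formed.
(c) sonority 1-5-6: well-formed.
(d) sonority 3-2-1: ill-formed.
(e) sonority 1-2-3-4-5: well-formed.

d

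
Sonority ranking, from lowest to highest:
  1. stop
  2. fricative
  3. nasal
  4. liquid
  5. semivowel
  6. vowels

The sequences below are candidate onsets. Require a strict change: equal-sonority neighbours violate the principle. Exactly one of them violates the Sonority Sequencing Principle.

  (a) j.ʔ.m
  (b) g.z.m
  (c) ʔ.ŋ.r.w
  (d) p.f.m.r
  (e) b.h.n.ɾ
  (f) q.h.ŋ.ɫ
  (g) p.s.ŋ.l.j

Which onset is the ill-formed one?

(a) j.ʔ.m: profile 5-1-3 — violates.
(b) g.z.m: profile 1-2-3 — obeys.
(c) ʔ.ŋ.r.w: profile 1-3-4-5 — obeys.
(d) p.f.m.r: profile 1-2-3-4 — obeys.
(e) b.h.n.ɾ: profile 1-2-3-4 — obeys.
(f) q.h.ŋ.ɫ: profile 1-2-3-4 — obeys.
(g) p.s.ŋ.l.j: profile 1-2-3-4-5 — obeys.

a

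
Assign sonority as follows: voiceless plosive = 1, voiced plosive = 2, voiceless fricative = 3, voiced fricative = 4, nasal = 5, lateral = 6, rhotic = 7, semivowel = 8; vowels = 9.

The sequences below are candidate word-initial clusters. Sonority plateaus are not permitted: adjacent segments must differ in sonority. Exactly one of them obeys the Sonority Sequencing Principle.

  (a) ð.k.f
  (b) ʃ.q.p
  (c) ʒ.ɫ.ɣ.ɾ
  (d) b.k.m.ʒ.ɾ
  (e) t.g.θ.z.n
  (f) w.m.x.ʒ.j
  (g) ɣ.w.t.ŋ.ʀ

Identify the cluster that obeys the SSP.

(a) 4-1-3 → violates
(b) 3-1-1 → violates
(c) 4-6-4-7 → violates
(d) 2-1-5-4-7 → violates
(e) 1-2-3-4-5 → obeys
(f) 8-5-3-4-8 → violates
(g) 4-8-1-5-7 → violates

e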